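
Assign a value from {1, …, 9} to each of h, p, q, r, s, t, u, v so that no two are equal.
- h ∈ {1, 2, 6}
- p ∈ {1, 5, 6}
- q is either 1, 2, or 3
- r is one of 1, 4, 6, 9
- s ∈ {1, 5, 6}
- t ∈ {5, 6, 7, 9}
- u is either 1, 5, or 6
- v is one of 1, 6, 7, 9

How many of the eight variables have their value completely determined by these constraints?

Among the 8 variables, 3 fits only q (and all 8 values in {1, 2, 3, 4, 5, 6, 7, 9} must be used), so q = 3.
Among the 7 still-open variables, 2 fits only h (and all 7 values in {1, 2, 4, 5, 6, 7, 9} must be used), so h = 2.
The 6 still-open variables together cover exactly {1, 4, 5, 6, 7, 9} — 6 values for 6 variables — and 4 appears only in r's list, so r = 4.
The 3 variables p, s, u are confined to {1, 5, 6}, which locks those values in; drop them from t, v.
Determined: h=2, q=3, r=4. The other variables each still have more than one consistent value. That makes 3.

3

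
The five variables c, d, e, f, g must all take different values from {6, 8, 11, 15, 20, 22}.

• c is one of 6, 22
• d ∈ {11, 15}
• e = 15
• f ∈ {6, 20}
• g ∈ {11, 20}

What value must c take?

22

e must be 15 (only option left). Eliminate 15 elsewhere: d.
d's domain is down to {11}, so d = 11. Remove 11 from g.
g must be 20 (only option left). Eliminate 20 elsewhere: f.
That leaves f = 6. So c can't be 6.
So c = 22.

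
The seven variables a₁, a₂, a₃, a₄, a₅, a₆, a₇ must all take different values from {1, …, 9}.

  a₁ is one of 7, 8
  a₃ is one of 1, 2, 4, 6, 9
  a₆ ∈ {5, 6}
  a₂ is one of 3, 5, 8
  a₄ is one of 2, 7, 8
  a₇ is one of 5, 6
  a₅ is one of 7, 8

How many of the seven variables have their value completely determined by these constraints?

2

a₁ and a₅ between them cover only {7, 8} — a naked pair. Remove those values from a₂, a₄.
a₄ must be 2 (only option left). So a₃ can't be 2.
The 2 variables a₆ and a₇ are confined to {5, 6}, which locks those values in; drop them from a₂, a₃.
That leaves a₂ = 3.
Determined: a₂=3, a₄=2. The other variables each still have more than one consistent value. That makes 2.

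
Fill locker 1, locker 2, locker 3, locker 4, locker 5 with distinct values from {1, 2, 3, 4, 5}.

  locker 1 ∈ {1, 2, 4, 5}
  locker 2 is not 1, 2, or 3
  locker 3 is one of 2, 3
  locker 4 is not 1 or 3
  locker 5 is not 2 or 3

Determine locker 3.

Among the 5 variables, 3 fits only locker 3 (and all 5 values in {1, 2, 3, 4, 5} must be used), so locker 3 = 3.

3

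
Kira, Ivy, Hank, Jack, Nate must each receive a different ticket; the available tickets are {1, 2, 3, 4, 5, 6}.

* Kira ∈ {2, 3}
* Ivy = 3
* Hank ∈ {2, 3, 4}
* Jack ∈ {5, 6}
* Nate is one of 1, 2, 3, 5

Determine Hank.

Ivy has just one choice, so Ivy = 3. Strike 3 from Kira, Hank, Nate.
Kira has just one choice, so Kira = 2. Eliminate 2 elsewhere: Hank, Nate.
So Hank = 4.

4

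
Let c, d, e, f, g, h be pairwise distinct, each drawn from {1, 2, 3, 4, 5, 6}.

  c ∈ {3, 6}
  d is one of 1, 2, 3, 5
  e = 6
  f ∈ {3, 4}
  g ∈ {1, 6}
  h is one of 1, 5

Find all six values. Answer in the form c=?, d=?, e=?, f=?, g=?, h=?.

e has just one choice, so e = 6. So c, g can't be 6.
g must be 1 (only option left). Eliminate 1 elsewhere: d, h.
h's domain is down to {5}, so h = 5. Strike 5 from d.
c must be 3 (only option left). Eliminate 3 elsewhere: d, f.
That leaves d = 2.
f must be 4 (only option left).

c=3, d=2, e=6, f=4, g=1, h=5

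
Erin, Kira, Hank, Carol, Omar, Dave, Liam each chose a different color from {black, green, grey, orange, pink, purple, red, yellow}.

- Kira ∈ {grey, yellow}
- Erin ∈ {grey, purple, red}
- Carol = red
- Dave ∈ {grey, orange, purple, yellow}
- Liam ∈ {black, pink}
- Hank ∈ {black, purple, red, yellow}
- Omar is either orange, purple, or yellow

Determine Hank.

Carol's domain is down to {red}, so Carol = red. Strike red from Erin, Hank.
The 6 still-open variables together cover exactly {black, grey, orange, pink, purple, yellow} — 6 values for 6 variables — and pink appears only in Liam's list, so Liam = pink.
The 5 still-open variables together cover exactly {black, grey, orange, purple, yellow} — 5 values for 5 variables — and black appears only in Hank's list, so Hank = black.

black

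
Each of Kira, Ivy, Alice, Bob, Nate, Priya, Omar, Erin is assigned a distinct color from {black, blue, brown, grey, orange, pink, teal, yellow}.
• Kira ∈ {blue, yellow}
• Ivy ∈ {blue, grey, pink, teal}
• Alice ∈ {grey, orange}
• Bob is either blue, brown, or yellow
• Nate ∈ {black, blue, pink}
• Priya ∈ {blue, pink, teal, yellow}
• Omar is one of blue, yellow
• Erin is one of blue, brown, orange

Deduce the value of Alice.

grey

The 8 variables together cover exactly {black, blue, brown, grey, orange, pink, teal, yellow} — 8 values for 8 variables — and black appears only in Nate's list, so Nate = black.
Kira and Omar share exactly the 2 values {blue, yellow}; by pigeonhole those values go to them, so strike blue, yellow from Ivy, Bob, Priya, Erin.
Bob has just one choice, so Bob = brown. Strike brown from Erin.
Erin has just one choice, so Erin = orange. Strike orange from Alice.
So Alice = grey.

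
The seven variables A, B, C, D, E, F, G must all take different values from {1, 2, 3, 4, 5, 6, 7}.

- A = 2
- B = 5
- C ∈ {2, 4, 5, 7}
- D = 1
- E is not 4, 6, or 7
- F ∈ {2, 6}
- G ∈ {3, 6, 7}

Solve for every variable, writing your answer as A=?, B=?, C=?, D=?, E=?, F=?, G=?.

A=2, B=5, C=4, D=1, E=3, F=6, G=7

A must be 2 (only option left). Remove 2 from C, E, F.
B's domain is down to {5}, so B = 5. Remove 5 from C, E.
D must be 1 (only option left). Strike 1 from E.
E has just one choice, so E = 3. Eliminate 3 elsewhere: G.
F's domain is down to {6}, so F = 6. Strike 6 from G.
That leaves G = 7. So C can't be 7.
C has just one choice, so C = 4.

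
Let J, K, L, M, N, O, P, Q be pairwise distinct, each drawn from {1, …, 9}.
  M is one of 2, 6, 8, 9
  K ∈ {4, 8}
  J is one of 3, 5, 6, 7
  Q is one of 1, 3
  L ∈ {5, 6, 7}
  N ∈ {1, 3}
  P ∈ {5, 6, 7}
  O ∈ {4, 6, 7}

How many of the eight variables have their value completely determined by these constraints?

2

N and Q between them cover only {1, 3} — a naked pair. Remove those values from J.
J, L, P between them cover only {5, 6, 7} — a naked triple. Remove those values from M, O.
O has just one choice, so O = 4. Remove 4 from K.
K must be 8 (only option left). Remove 8 from M.
Determined: K=8, O=4. The other variables each still have more than one consistent value. That makes 2.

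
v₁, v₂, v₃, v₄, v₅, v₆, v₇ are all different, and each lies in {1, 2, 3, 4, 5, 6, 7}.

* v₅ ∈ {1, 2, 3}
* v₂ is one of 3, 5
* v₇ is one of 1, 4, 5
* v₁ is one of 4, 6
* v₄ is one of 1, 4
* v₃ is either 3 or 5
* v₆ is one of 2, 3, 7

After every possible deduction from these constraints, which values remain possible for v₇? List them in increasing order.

1, 4

Among the 7 variables, 6 fits only v₁ (and all 7 values in {1, 2, 3, 4, 5, 6, 7} must be used), so v₁ = 6.
Among the 6 still-open variables, 7 fits only v₆ (and all 6 values in {1, 2, 3, 4, 5, 7} must be used), so v₆ = 7.
Among the 5 still-open variables, 2 fits only v₅ (and all 5 values in {1, 2, 3, 4, 5} must be used), so v₅ = 2.
v₂ and v₃ share exactly the 2 values {3, 5}; by pigeonhole those values go to them, so strike 3, 5 from v₇.
No further eliminations apply; v₇ can still be any of 1, 4.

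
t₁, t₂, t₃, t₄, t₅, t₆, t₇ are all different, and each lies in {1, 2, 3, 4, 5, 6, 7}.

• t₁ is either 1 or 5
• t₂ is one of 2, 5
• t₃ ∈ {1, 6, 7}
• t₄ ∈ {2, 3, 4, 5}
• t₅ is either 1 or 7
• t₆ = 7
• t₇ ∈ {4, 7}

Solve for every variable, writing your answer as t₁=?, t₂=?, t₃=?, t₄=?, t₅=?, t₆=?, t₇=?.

t₆ must be 7 (only option left). Eliminate 7 elsewhere: t₃, t₅, t₇.
t₇ has just one choice, so t₇ = 4. Remove 4 from t₄.
t₅'s domain is down to {1}, so t₅ = 1. Eliminate 1 elsewhere: t₁, t₃.
t₁ has just one choice, so t₁ = 5. Strike 5 from t₂, t₄.
That leaves t₂ = 2. So t₄ can't be 2.
That leaves t₃ = 6.
That leaves t₄ = 3.

t₁=5, t₂=2, t₃=6, t₄=3, t₅=1, t₆=7, t₇=4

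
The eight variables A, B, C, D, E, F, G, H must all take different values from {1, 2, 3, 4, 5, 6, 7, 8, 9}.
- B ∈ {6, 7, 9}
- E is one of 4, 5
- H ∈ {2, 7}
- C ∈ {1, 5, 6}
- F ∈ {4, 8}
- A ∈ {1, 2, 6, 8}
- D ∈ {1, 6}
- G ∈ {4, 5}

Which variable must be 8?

Among the 8 variables, 9 fits only B (and all 8 values in {1, 2, 4, 5, 6, 7, 8, 9} must be used), so B = 9.
The 7 still-open variables together cover exactly {1, 2, 4, 5, 6, 7, 8} — 7 values for 7 variables — and 7 appears only in H's list, so H = 7.
The 6 still-open variables draw from only 6 values {1, 2, 4, 5, 6, 8}, so each is used; only A can be 2, hence A = 2.
The 5 still-open variables draw from only 5 values {1, 4, 5, 6, 8}, so each is used; only F can be 8, hence F = 8.

F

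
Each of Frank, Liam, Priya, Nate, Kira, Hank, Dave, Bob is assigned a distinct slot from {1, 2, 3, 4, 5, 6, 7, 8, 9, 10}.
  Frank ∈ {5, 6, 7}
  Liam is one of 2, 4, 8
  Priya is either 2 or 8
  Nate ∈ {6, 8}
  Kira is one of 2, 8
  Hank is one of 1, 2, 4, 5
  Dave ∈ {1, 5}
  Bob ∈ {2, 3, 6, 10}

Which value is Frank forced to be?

7

Priya and Kira between them cover only {2, 8} — a naked pair. Remove those values from Liam, Nate, Hank, Bob.
That leaves Liam = 4. Remove 4 from Hank.
That leaves Nate = 6. Eliminate 6 elsewhere: Frank, Bob.
Hank and Dave between them cover only {1, 5} — a naked pair. Remove those values from Frank.
So Frank = 7.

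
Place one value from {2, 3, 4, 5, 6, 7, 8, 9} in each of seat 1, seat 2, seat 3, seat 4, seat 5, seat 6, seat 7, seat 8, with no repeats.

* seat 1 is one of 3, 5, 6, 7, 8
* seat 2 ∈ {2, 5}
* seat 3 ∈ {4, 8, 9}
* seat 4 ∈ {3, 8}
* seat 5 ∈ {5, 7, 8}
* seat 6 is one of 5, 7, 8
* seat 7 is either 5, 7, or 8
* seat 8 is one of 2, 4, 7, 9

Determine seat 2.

The 8 variables together cover exactly {2, 3, 4, 5, 6, 7, 8, 9} — 8 values for 8 variables — and 6 appears only in seat 1's list, so seat 1 = 6.
Among the 7 still-open variables, 3 fits only seat 4 (and all 7 values in {2, 3, 4, 5, 7, 8, 9} must be used), so seat 4 = 3.
The 3 variables seat 5, seat 6, seat 7 are confined to {5, 7, 8}, which locks those values in; drop them from seat 2, seat 3, seat 8.
So seat 2 = 2.

2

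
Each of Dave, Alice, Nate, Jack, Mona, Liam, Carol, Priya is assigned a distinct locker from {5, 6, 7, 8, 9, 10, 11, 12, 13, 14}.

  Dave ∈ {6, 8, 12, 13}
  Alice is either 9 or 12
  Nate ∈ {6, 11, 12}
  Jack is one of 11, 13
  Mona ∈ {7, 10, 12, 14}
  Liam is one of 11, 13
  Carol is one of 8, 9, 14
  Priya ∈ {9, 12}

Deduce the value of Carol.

Alice and Priya between them cover only {9, 12} — a naked pair. Remove those values from Dave, Nate, Mona, Carol.
Jack and Liam between them cover only {11, 13} — a naked pair. Remove those values from Dave, Nate.
Nate has just one choice, so Nate = 6. Strike 6 from Dave.
Dave's domain is down to {8}, so Dave = 8. Remove 8 from Carol.
So Carol = 14.

14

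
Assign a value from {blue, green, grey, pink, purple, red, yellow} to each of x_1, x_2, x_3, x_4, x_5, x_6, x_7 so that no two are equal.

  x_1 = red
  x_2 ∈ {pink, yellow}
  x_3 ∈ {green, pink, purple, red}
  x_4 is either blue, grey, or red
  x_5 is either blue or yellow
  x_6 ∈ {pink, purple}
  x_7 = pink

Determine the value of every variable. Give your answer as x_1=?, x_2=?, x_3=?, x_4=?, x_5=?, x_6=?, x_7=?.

x_1 must be red (only option left). Eliminate red elsewhere: x_3, x_4.
x_7 has just one choice, so x_7 = pink. So x_2, x_3, x_6 can't be pink.
x_2 has just one choice, so x_2 = yellow. Eliminate yellow elsewhere: x_5.
x_5 must be blue (only option left). Strike blue from x_4.
x_6 must be purple (only option left). Remove purple from x_3.
That leaves x_3 = green.
x_4 has just one choice, so x_4 = grey.

x_1=red, x_2=yellow, x_3=green, x_4=grey, x_5=blue, x_6=purple, x_7=pink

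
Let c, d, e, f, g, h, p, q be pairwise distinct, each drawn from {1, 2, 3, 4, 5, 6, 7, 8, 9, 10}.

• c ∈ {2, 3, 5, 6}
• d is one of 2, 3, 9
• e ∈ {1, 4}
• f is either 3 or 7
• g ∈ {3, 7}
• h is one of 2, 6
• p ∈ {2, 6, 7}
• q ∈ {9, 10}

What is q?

10

f and g between them cover only {3, 7} — a naked pair. Remove those values from c, d, p.
h and p share exactly the 2 values {2, 6}; by pigeonhole those values go to them, so strike 2, 6 from c, d.
c must be 5 (only option left).
That leaves d = 9. So q can't be 9.
So q = 10.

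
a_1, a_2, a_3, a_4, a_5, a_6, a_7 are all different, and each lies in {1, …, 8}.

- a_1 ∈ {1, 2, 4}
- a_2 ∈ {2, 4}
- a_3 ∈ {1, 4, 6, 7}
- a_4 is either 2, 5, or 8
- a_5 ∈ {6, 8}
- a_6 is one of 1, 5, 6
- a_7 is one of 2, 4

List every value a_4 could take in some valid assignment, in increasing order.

Among the 7 variables, 7 fits only a_3 (and all 7 values in {1, 2, 4, 5, 6, 7, 8} must be used), so a_3 = 7.
a_2 and a_7 between them cover only {2, 4} — a naked pair. Remove those values from a_1, a_4.
That leaves a_1 = 1. Eliminate 1 elsewhere: a_6.
No further eliminations apply; a_4 can still be any of 5, 8.

5, 8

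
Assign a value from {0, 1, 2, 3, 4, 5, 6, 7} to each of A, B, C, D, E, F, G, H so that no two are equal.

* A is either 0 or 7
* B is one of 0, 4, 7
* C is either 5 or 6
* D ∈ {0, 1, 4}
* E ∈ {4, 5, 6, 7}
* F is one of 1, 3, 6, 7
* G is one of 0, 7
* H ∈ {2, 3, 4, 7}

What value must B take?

4

The 8 variables together cover exactly {0, 1, 2, 3, 4, 5, 6, 7} — 8 values for 8 variables — and 2 appears only in H's list, so H = 2.
The 7 still-open variables draw from only 7 values {0, 1, 3, 4, 5, 6, 7}, so each is used; only F can be 3, hence F = 3.
The 6 still-open variables together cover exactly {0, 1, 4, 5, 6, 7} — 6 values for 6 variables — and 1 appears only in D's list, so D = 1.
The 2 variables A and G are confined to {0, 7}, which locks those values in; drop them from B, E.
So B = 4.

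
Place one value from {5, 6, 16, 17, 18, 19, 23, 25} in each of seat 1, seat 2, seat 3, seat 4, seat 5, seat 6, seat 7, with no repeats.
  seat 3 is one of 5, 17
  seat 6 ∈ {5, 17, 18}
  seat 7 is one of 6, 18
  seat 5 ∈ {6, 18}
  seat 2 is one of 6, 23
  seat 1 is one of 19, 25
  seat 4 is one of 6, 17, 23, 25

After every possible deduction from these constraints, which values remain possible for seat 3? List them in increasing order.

5, 17

The 7 variables together cover exactly {5, 6, 17, 18, 19, 23, 25} — 7 values for 7 variables — and 19 appears only in seat 1's list, so seat 1 = 19.
The 6 still-open variables draw from only 6 values {5, 6, 17, 18, 23, 25}, so each is used; only seat 4 can be 25, hence seat 4 = 25.
The 5 still-open variables together cover exactly {5, 6, 17, 18, 23} — 5 values for 5 variables — and 23 appears only in seat 2's list, so seat 2 = 23.
The 2 variables seat 5 and seat 7 are confined to {6, 18}, which locks those values in; drop them from seat 6.
No further eliminations apply; seat 3 can still be any of 5, 17.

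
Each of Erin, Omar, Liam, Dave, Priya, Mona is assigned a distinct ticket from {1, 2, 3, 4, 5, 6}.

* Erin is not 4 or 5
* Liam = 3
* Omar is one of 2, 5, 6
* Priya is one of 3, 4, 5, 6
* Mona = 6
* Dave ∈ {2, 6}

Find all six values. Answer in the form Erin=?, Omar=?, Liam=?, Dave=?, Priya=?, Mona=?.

Erin=1, Omar=5, Liam=3, Dave=2, Priya=4, Mona=6

Liam's domain is down to {3}, so Liam = 3. Eliminate 3 elsewhere: Erin, Priya.
Mona must be 6 (only option left). Eliminate 6 elsewhere: Erin, Omar, Dave, Priya.
Dave has just one choice, so Dave = 2. Strike 2 from Erin, Omar.
Erin must be 1 (only option left).
Omar must be 5 (only option left). Remove 5 from Priya.
That leaves Priya = 4.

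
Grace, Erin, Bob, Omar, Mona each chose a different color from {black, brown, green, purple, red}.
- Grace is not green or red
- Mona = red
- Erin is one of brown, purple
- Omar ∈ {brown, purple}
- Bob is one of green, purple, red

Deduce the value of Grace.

black

Mona's domain is down to {red}, so Mona = red. Eliminate red elsewhere: Bob.
The 4 still-open variables together cover exactly {black, brown, green, purple} — 4 values for 4 variables — and black appears only in Grace's list, so Grace = black.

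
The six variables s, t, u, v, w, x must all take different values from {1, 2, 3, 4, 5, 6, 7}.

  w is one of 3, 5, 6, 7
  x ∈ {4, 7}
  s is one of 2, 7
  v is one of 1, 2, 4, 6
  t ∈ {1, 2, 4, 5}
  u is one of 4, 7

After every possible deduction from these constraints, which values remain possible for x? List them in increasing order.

The 2 variables u and x are confined to {4, 7}, which locks those values in; drop them from s, t, v, w.
That leaves s = 2. So t, v can't be 2.
No further eliminations apply; x can still be any of 4, 7.

4, 7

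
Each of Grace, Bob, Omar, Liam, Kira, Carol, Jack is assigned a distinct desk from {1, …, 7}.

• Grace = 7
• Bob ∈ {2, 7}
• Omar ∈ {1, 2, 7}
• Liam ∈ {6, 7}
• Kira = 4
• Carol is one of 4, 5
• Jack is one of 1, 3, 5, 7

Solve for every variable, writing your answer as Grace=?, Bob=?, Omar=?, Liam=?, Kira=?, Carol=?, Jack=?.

Grace=7, Bob=2, Omar=1, Liam=6, Kira=4, Carol=5, Jack=3

Grace's domain is down to {7}, so Grace = 7. Remove 7 from Bob, Omar, Liam, Jack.
Bob must be 2 (only option left). Eliminate 2 elsewhere: Omar.
Omar has just one choice, so Omar = 1. So Jack can't be 1.
Liam's domain is down to {6}, so Liam = 6.
Kira's domain is down to {4}, so Kira = 4. Eliminate 4 elsewhere: Carol.
Carol must be 5 (only option left). Strike 5 from Jack.
Jack's domain is down to {3}, so Jack = 3.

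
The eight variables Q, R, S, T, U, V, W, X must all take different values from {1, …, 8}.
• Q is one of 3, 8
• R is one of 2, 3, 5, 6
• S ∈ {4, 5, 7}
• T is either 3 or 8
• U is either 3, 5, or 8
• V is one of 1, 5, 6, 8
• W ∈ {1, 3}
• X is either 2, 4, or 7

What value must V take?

6

The 2 variables Q and T are confined to {3, 8}, which locks those values in; drop them from R, U, V, W.
U has just one choice, so U = 5. Eliminate 5 elsewhere: R, S, V.
W must be 1 (only option left). Eliminate 1 elsewhere: V.
So V = 6.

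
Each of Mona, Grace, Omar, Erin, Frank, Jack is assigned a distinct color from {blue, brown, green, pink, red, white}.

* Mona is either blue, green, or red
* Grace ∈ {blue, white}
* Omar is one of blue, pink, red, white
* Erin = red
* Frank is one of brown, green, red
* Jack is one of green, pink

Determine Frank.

Erin has just one choice, so Erin = red. So Mona, Omar, Frank can't be red.
Among the 5 still-open variables, brown fits only Frank (and all 5 values in {blue, brown, green, pink, white} must be used), so Frank = brown.

brown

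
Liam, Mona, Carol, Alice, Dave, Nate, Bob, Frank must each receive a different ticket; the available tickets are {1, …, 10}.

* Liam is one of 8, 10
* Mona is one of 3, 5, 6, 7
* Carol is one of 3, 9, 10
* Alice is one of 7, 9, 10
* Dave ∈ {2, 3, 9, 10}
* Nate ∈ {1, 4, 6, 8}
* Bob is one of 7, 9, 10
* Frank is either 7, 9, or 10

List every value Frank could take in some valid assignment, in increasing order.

7, 9, 10

Alice, Bob, Frank share exactly the 3 values {7, 9, 10}; by pigeonhole those values go to them, so strike 7, 9, 10 from Liam, Mona, Carol, Dave.
Liam must be 8 (only option left). Remove 8 from Nate.
That leaves Carol = 3. Remove 3 from Mona, Dave.
Dave must be 2 (only option left).
No further eliminations apply; Frank can still be any of 7, 9, 10.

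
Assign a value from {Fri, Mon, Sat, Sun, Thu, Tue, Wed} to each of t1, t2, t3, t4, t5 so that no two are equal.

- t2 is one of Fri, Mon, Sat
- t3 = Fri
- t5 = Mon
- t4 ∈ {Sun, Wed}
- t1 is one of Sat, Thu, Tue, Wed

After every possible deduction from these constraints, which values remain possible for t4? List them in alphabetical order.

t3 must be Fri (only option left). So t2 can't be Fri.
That leaves t5 = Mon. Remove Mon from t2.
t2 has just one choice, so t2 = Sat. Strike Sat from t1.
No further eliminations apply; t4 can still be any of Sun, Wed.

Sun, Wed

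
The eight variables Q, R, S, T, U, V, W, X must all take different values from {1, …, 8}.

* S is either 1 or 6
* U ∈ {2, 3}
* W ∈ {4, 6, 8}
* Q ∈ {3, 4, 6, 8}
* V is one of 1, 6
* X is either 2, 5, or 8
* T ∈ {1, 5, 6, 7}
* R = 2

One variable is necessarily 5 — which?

R must be 2 (only option left). Remove 2 from U, X.
That leaves U = 3. Remove 3 from Q.
Among the 6 still-open variables, 7 fits only T (and all 6 values in {1, 4, 5, 6, 7, 8} must be used), so T = 7.
The 5 still-open variables together cover exactly {1, 4, 5, 6, 8} — 5 values for 5 variables — and 5 appears only in X's list, so X = 5.

X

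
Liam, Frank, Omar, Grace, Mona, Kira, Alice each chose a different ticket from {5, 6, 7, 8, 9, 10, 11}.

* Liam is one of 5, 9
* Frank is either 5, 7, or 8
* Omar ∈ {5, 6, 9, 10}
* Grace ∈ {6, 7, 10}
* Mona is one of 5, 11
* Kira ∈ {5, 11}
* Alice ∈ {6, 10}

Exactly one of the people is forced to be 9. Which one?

Liam

Among the 7 variables, 8 fits only Frank (and all 7 values in {5, 6, 7, 8, 9, 10, 11} must be used), so Frank = 8.
The 6 still-open variables draw from only 6 values {5, 6, 7, 9, 10, 11}, so each is used; only Grace can be 7, hence Grace = 7.
The 2 variables Mona and Kira are confined to {5, 11}, which locks those values in; drop them from Liam, Omar.
So 9 goes to Liam.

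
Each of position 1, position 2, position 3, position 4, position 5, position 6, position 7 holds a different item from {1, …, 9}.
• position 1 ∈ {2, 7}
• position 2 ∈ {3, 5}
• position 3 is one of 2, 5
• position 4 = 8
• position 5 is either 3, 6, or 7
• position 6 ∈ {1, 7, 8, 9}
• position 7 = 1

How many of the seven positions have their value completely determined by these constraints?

2

position 4 has just one choice, so position 4 = 8. Eliminate 8 elsewhere: position 6.
That leaves position 7 = 1. Strike 1 from position 6.
Determined: position 4=8, position 7=1. The other positions each still have more than one consistent value. That makes 2.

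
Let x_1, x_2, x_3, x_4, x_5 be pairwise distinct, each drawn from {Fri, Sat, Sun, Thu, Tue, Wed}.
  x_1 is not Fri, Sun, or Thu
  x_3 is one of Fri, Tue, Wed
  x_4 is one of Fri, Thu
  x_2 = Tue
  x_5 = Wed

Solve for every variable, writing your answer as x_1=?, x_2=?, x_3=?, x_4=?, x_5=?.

x_1=Sat, x_2=Tue, x_3=Fri, x_4=Thu, x_5=Wed

x_2 has just one choice, so x_2 = Tue. Strike Tue from x_1, x_3.
x_5 has just one choice, so x_5 = Wed. Strike Wed from x_1, x_3.
That leaves x_1 = Sat.
x_3 has just one choice, so x_3 = Fri. Remove Fri from x_4.
That leaves x_4 = Thu.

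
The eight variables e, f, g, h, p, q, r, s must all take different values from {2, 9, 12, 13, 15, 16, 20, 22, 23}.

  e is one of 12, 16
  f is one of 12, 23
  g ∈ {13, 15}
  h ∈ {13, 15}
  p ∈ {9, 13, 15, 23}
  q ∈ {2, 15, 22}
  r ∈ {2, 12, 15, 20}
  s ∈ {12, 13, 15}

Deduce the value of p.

9

g and h between them cover only {13, 15} — a naked pair. Remove those values from p, q, r, s.
s must be 12 (only option left). So e, f, r can't be 12.
e's domain is down to {16}, so e = 16.
That leaves f = 23. Eliminate 23 elsewhere: p.
So p = 9.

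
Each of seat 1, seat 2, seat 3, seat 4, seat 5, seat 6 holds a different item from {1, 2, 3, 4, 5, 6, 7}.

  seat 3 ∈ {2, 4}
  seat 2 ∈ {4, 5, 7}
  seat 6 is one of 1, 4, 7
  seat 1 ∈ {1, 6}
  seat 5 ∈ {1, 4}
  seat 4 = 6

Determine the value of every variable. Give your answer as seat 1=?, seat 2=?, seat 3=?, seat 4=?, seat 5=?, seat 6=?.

seat 1=1, seat 2=5, seat 3=2, seat 4=6, seat 5=4, seat 6=7

seat 4 has just one choice, so seat 4 = 6. So seat 1 can't be 6.
That leaves seat 1 = 1. So seat 5, seat 6 can't be 1.
seat 5 must be 4 (only option left). Eliminate 4 elsewhere: seat 2, seat 3, seat 6.
seat 6 must be 7 (only option left). Eliminate 7 elsewhere: seat 2.
seat 2 has just one choice, so seat 2 = 5.
That leaves seat 3 = 2.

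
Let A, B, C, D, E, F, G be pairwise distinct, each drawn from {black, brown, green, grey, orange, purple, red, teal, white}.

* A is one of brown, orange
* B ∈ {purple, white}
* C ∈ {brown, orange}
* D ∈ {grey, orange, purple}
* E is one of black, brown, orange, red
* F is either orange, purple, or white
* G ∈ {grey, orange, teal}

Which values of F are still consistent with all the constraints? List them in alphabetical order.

purple, white

A and C share exactly the 2 values {brown, orange}; by pigeonhole those values go to them, so strike brown, orange from D, E, F, G.
The 2 variables B and F are confined to {purple, white}, which locks those values in; drop them from D.
D's domain is down to {grey}, so D = grey. Strike grey from G.
G has just one choice, so G = teal.
No further eliminations apply; F can still be any of purple, white.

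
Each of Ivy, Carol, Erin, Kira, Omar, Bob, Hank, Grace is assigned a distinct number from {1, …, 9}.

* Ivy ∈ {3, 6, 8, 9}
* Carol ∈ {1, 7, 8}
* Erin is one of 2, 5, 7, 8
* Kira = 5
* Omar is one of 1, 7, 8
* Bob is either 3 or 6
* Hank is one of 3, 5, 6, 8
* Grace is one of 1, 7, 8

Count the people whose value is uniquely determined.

Kira's domain is down to {5}, so Kira = 5. Eliminate 5 elsewhere: Erin, Hank.
The 7 still-open variables together cover exactly {1, 2, 3, 6, 7, 8, 9} — 7 values for 7 variables — and 2 appears only in Erin's list, so Erin = 2.
The 6 still-open variables together cover exactly {1, 3, 6, 7, 8, 9} — 6 values for 6 variables — and 9 appears only in Ivy's list, so Ivy = 9.
Carol, Omar, Grace share exactly the 3 values {1, 7, 8}; by pigeonhole those values go to them, so strike 1, 7, 8 from Hank.
Determined: Ivy=9, Erin=2, Kira=5. The other people each still have more than one consistent value. That makes 3.

3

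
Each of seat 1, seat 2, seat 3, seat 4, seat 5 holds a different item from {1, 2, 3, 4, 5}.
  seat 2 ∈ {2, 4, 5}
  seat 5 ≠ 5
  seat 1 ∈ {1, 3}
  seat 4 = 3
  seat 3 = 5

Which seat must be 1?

seat 1

seat 3 has just one choice, so seat 3 = 5. Strike 5 from seat 2.
seat 4's domain is down to {3}, so seat 4 = 3. Remove 3 from seat 1, seat 5.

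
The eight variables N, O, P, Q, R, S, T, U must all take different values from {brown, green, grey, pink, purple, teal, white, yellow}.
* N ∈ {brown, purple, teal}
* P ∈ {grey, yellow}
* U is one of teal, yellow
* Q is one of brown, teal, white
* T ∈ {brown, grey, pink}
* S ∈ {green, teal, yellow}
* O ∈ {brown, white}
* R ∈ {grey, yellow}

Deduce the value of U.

The 8 variables together cover exactly {brown, green, grey, pink, purple, teal, white, yellow} — 8 values for 8 variables — and green appears only in S's list, so S = green.
The 7 still-open variables together cover exactly {brown, grey, pink, purple, teal, white, yellow} — 7 values for 7 variables — and pink appears only in T's list, so T = pink.
The 6 still-open variables draw from only 6 values {brown, grey, purple, teal, white, yellow}, so each is used; only N can be purple, hence N = purple.
The 2 variables P and R are confined to {grey, yellow}, which locks those values in; drop them from U.
So U = teal.

teal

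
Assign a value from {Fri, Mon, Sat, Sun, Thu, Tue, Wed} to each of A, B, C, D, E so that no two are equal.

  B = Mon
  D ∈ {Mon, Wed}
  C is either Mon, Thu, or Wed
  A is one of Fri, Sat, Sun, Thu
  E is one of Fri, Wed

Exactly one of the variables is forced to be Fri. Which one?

E

B must be Mon (only option left). Eliminate Mon elsewhere: C, D.
D has just one choice, so D = Wed. Strike Wed from C, E.
So Fri goes to E.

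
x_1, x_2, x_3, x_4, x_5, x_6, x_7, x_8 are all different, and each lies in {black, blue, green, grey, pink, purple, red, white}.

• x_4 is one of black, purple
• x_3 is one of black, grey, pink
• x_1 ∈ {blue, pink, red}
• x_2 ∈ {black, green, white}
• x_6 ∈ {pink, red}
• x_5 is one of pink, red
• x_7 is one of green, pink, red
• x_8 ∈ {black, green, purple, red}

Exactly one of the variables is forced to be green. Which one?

x_7

The 8 variables together cover exactly {black, blue, green, grey, pink, purple, red, white} — 8 values for 8 variables — and blue appears only in x_1's list, so x_1 = blue.
The 7 still-open variables together cover exactly {black, green, grey, pink, purple, red, white} — 7 values for 7 variables — and grey appears only in x_3's list, so x_3 = grey.
The 6 still-open variables together cover exactly {black, green, pink, purple, red, white} — 6 values for 6 variables — and white appears only in x_2's list, so x_2 = white.
The 2 variables x_5 and x_6 are confined to {pink, red}, which locks those values in; drop them from x_7, x_8.
So green goes to x_7.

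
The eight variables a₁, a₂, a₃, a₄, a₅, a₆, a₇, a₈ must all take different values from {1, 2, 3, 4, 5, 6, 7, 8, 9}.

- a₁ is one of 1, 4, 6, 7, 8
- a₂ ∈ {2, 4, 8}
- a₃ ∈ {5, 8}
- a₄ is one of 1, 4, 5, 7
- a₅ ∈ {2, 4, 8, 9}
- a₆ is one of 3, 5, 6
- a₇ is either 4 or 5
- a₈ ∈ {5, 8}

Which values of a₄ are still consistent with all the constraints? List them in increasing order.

a₃ and a₈ between them cover only {5, 8} — a naked pair. Remove those values from a₁, a₂, a₄, a₅, a₆, a₇.
a₇ has just one choice, so a₇ = 4. Eliminate 4 elsewhere: a₁, a₂, a₄, a₅.
a₂ has just one choice, so a₂ = 2. Remove 2 from a₅.
a₅ must be 9 (only option left).
No further eliminations apply; a₄ can still be any of 1, 7.

1, 7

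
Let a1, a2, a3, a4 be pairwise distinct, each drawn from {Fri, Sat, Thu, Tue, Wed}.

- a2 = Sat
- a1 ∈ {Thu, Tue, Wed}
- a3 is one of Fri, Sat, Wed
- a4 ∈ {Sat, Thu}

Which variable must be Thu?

a4

a2 has just one choice, so a2 = Sat. Remove Sat from a3, a4.
So Thu goes to a4.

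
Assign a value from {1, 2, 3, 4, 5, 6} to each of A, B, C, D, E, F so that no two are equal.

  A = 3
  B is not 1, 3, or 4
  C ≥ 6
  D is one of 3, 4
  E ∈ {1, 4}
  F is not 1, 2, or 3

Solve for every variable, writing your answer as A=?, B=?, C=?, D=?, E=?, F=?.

A=3, B=2, C=6, D=4, E=1, F=5

A must be 3 (only option left). Strike 3 from D.
C has just one choice, so C = 6. So B, F can't be 6.
D must be 4 (only option left). Strike 4 from E, F.
That leaves E = 1.
F's domain is down to {5}, so F = 5. Remove 5 from B.
B's domain is down to {2}, so B = 2.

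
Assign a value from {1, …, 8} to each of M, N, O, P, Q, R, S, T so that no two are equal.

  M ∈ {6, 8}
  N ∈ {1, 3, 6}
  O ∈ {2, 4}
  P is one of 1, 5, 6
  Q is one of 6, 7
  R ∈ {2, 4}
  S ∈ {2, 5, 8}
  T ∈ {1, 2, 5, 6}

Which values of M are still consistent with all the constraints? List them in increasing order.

6, 8

Among the 8 variables, 3 fits only N (and all 8 values in {1, 2, 3, 4, 5, 6, 7, 8} must be used), so N = 3.
Among the 7 still-open variables, 7 fits only Q (and all 7 values in {1, 2, 4, 5, 6, 7, 8} must be used), so Q = 7.
O and R share exactly the 2 values {2, 4}; by pigeonhole those values go to them, so strike 2, 4 from S, T.
No further eliminations apply; M can still be any of 6, 8.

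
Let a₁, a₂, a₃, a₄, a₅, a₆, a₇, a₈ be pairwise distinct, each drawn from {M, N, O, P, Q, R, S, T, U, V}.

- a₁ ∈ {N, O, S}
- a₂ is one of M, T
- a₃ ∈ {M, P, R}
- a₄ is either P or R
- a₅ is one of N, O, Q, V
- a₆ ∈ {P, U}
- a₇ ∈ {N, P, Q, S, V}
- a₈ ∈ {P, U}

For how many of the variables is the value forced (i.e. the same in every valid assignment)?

a₆ and a₈ share exactly the 2 values {P, U}; by pigeonhole those values go to them, so strike P, U from a₃, a₄, a₇.
a₄ has just one choice, so a₄ = R. So a₃ can't be R.
a₃ must be M (only option left). Remove M from a₂.
a₂ must be T (only option left).
Determined: a₂=T, a₃=M, a₄=R. The other variables each still have more than one consistent value. That makes 3.

3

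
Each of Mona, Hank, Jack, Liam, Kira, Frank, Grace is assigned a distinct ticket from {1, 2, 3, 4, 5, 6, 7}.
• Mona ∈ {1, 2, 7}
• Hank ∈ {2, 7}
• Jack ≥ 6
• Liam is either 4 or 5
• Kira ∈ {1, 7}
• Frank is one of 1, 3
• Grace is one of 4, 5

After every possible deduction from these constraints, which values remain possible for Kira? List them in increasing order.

1, 7

Among the 7 variables, 3 fits only Frank (and all 7 values in {1, 2, 3, 4, 5, 6, 7} must be used), so Frank = 3.
The 6 still-open variables together cover exactly {1, 2, 4, 5, 6, 7} — 6 values for 6 variables — and 6 appears only in Jack's list, so Jack = 6.
No further eliminations apply; Kira can still be any of 1, 7.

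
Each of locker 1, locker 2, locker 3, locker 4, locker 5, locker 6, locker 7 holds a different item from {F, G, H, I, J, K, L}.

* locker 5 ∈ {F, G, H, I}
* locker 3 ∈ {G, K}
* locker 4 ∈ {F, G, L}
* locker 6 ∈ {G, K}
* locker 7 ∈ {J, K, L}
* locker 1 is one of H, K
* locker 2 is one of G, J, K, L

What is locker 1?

H

Among the 7 variables, I fits only locker 5 (and all 7 values in {F, G, H, I, J, K, L} must be used), so locker 5 = I.
The 6 still-open variables draw from only 6 values {F, G, H, J, K, L}, so each is used; only locker 4 can be F, hence locker 4 = F.
The 5 still-open variables draw from only 5 values {G, H, J, K, L}, so each is used; only locker 1 can be H, hence locker 1 = H.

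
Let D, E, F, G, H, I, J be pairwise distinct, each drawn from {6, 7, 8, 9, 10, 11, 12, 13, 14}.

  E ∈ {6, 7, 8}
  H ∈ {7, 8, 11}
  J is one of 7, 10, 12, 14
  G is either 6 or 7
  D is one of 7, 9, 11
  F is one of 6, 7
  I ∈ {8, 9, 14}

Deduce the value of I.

14

F and G share exactly the 2 values {6, 7}; by pigeonhole those values go to them, so strike 6, 7 from D, E, H, J.
That leaves E = 8. Strike 8 from H, I.
H's domain is down to {11}, so H = 11. So D can't be 11.
That leaves D = 9. Eliminate 9 elsewhere: I.
So I = 14.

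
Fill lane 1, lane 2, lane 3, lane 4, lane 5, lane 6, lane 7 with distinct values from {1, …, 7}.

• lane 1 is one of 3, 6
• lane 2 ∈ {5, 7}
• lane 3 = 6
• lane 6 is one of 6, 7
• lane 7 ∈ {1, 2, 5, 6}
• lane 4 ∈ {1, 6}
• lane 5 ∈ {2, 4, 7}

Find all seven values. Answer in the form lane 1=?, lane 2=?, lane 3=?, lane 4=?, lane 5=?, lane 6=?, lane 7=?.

lane 1=3, lane 2=5, lane 3=6, lane 4=1, lane 5=4, lane 6=7, lane 7=2

lane 3 has just one choice, so lane 3 = 6. Eliminate 6 elsewhere: lane 1, lane 4, lane 6, lane 7.
lane 4's domain is down to {1}, so lane 4 = 1. So lane 7 can't be 1.
lane 6's domain is down to {7}, so lane 6 = 7. Remove 7 from lane 2, lane 5.
lane 1 must be 3 (only option left).
lane 2 has just one choice, so lane 2 = 5. So lane 7 can't be 5.
lane 7 has just one choice, so lane 7 = 2. So lane 5 can't be 2.
lane 5 has just one choice, so lane 5 = 4.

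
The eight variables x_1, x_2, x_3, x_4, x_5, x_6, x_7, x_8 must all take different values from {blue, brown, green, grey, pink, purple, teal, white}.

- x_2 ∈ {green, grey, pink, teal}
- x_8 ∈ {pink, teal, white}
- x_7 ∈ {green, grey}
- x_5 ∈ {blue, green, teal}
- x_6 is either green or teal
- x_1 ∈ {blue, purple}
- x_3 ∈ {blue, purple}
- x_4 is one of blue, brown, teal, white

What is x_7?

grey

The 8 variables together cover exactly {blue, brown, green, grey, pink, purple, teal, white} — 8 values for 8 variables — and brown appears only in x_4's list, so x_4 = brown.
The 7 still-open variables together cover exactly {blue, green, grey, pink, purple, teal, white} — 7 values for 7 variables — and white appears only in x_8's list, so x_8 = white.
Among the 6 still-open variables, pink fits only x_2 (and all 6 values in {blue, green, grey, pink, purple, teal} must be used), so x_2 = pink.
The 5 still-open variables together cover exactly {blue, green, grey, purple, teal} — 5 values for 5 variables — and grey appears only in x_7's list, so x_7 = grey.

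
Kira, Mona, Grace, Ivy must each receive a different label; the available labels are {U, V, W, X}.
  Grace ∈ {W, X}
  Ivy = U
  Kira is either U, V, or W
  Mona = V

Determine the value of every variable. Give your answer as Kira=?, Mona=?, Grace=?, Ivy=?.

Kira=W, Mona=V, Grace=X, Ivy=U

Mona's domain is down to {V}, so Mona = V. So Kira can't be V.
Ivy has just one choice, so Ivy = U. Remove U from Kira.
Kira has just one choice, so Kira = W. So Grace can't be W.
That leaves Grace = X.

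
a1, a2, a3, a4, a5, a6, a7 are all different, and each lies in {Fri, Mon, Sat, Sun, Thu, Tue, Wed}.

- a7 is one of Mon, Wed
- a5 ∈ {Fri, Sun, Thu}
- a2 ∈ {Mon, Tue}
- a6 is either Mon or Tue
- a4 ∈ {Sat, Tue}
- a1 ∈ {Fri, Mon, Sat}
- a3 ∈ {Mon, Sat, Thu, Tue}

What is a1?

The 7 variables together cover exactly {Fri, Mon, Sat, Sun, Thu, Tue, Wed} — 7 values for 7 variables — and Sun appears only in a5's list, so a5 = Sun.
Among the 6 still-open variables, Fri fits only a1 (and all 6 values in {Fri, Mon, Sat, Thu, Tue, Wed} must be used), so a1 = Fri.

Fri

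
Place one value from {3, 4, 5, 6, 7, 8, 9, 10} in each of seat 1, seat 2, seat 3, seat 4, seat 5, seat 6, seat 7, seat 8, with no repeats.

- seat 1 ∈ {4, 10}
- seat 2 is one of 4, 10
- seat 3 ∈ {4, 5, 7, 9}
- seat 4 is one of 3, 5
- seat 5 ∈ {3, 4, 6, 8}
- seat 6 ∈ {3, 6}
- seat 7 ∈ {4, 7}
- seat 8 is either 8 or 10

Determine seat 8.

Among the 8 variables, 9 fits only seat 3 (and all 8 values in {3, 4, 5, 6, 7, 8, 9, 10} must be used), so seat 3 = 9.
The 7 still-open variables draw from only 7 values {3, 4, 5, 6, 7, 8, 10}, so each is used; only seat 4 can be 5, hence seat 4 = 5.
Among the 6 still-open variables, 7 fits only seat 7 (and all 6 values in {3, 4, 6, 7, 8, 10} must be used), so seat 7 = 7.
seat 1 and seat 2 share exactly the 2 values {4, 10}; by pigeonhole those values go to them, so strike 4, 10 from seat 5, seat 8.
So seat 8 = 8.

8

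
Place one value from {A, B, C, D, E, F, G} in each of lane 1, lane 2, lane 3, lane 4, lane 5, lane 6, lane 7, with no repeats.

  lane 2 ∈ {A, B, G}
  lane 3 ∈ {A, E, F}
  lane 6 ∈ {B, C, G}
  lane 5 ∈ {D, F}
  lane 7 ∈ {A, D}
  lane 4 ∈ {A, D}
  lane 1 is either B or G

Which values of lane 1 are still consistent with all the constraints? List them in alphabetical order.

The 7 variables together cover exactly {A, B, C, D, E, F, G} — 7 values for 7 variables — and C appears only in lane 6's list, so lane 6 = C.
The 6 still-open variables draw from only 6 values {A, B, D, E, F, G}, so each is used; only lane 3 can be E, hence lane 3 = E.
The 5 still-open variables draw from only 5 values {A, B, D, F, G}, so each is used; only lane 5 can be F, hence lane 5 = F.
lane 4 and lane 7 share exactly the 2 values {A, D}; by pigeonhole those values go to them, so strike A, D from lane 2.
No further eliminations apply; lane 1 can still be any of B, G.

B, G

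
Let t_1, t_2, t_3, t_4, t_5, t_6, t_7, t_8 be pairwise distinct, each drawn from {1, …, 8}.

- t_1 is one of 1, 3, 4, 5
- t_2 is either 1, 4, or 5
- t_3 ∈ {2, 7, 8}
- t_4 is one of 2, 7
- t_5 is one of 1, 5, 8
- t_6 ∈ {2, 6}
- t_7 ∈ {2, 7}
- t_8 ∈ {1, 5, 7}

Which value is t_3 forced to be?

8

Among the 8 variables, 3 fits only t_1 (and all 8 values in {1, 2, 3, 4, 5, 6, 7, 8} must be used), so t_1 = 3.
The 7 still-open variables draw from only 7 values {1, 2, 4, 5, 6, 7, 8}, so each is used; only t_2 can be 4, hence t_2 = 4.
Among the 6 still-open variables, 6 fits only t_6 (and all 6 values in {1, 2, 5, 6, 7, 8} must be used), so t_6 = 6.
t_4 and t_7 between them cover only {2, 7} — a naked pair. Remove those values from t_3, t_8.
So t_3 = 8.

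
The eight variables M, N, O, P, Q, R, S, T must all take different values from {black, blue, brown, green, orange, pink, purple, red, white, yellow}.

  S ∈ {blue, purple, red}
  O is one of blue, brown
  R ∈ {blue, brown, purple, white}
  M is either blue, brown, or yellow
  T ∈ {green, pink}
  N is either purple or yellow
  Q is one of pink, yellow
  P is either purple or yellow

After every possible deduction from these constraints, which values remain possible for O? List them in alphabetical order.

blue, brown

Among the 8 variables, green fits only T (and all 8 values in {blue, brown, green, pink, purple, red, white, yellow} must be used), so T = green.
The 7 still-open variables together cover exactly {blue, brown, pink, purple, red, white, yellow} — 7 values for 7 variables — and pink appears only in Q's list, so Q = pink.
The 6 still-open variables together cover exactly {blue, brown, purple, red, white, yellow} — 6 values for 6 variables — and red appears only in S's list, so S = red.
The 5 still-open variables together cover exactly {blue, brown, purple, white, yellow} — 5 values for 5 variables — and white appears only in R's list, so R = white.
N and P between them cover only {purple, yellow} — a naked pair. Remove those values from M.
No further eliminations apply; O can still be any of blue, brown.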